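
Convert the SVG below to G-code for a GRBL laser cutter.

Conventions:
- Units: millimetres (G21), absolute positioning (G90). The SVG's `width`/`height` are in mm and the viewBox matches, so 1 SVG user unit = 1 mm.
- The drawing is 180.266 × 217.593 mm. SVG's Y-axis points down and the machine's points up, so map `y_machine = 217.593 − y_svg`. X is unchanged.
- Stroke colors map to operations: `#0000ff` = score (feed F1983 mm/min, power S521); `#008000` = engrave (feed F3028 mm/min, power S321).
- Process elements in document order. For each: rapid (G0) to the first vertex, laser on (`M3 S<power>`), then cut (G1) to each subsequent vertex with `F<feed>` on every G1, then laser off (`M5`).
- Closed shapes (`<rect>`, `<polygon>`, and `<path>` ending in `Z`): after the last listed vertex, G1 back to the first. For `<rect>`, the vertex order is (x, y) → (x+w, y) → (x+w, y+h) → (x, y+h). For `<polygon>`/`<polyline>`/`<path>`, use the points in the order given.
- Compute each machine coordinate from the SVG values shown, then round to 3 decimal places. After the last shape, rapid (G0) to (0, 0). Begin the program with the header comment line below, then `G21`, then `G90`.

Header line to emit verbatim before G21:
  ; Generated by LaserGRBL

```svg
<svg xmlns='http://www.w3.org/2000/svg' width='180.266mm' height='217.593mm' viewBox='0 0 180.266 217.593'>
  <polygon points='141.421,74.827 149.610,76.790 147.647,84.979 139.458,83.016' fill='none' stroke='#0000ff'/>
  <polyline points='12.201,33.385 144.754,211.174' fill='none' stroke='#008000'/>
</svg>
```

Since the viewBox matches the mm dimensions, user units are millimetres directly. The only transform is the Y-flip y_m = 217.593 − y_svg.

Shape 1 is a regular polygon drawn with `<polygon>`. Its stroke #0000ff means score at S521, F1983. After flipping Y the toolpath is (141.421,142.766) → (149.610,140.803) → (147.647,132.614) → (139.458,134.577) → (141.421,142.766), returning to the start.

Shape 2 is a line segment drawn with `<polyline>`. Its stroke #008000 means engrave at S321, F3028. After flipping Y the toolpath is (12.201,184.208) → (144.754,6.419).

; Generated by LaserGRBL
G21
G90
G0 X141.421 Y142.766
M3 S521
G1 X149.610 Y140.803 F1983
G1 X147.647 Y132.614 F1983
G1 X139.458 Y134.577 F1983
G1 X141.421 Y142.766 F1983
M5
G0 X12.201 Y184.208
M3 S321
G1 X144.754 Y6.419 F3028
M5
G0 X0.000 Y0.000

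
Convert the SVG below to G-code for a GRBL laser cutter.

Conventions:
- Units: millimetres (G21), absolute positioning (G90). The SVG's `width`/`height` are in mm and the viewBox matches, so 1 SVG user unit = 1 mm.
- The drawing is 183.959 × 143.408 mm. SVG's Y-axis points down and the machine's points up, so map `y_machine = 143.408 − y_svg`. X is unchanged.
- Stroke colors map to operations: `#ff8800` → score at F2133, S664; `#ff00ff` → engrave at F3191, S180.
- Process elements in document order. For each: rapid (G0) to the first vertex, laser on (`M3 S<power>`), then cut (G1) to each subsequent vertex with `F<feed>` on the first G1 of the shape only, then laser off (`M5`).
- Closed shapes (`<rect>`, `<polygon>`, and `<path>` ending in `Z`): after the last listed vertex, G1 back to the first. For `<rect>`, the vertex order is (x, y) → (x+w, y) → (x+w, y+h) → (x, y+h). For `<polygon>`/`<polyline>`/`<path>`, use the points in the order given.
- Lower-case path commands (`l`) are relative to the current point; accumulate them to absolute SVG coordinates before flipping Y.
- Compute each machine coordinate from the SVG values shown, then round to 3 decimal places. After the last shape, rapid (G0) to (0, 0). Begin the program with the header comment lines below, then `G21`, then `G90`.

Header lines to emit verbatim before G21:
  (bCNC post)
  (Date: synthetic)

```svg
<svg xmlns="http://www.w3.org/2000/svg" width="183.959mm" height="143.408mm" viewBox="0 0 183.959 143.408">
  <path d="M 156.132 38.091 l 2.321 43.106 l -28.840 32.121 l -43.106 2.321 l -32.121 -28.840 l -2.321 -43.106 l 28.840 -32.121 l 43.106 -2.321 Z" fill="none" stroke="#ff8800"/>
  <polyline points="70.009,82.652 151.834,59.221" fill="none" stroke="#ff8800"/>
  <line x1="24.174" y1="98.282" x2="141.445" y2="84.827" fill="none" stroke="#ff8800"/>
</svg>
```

viewBox `0 0 183.959 143.408` with mm width/height → 1 unit = 1 mm. Flip: y_m = 143.408 − y_svg.

**Shape 1** — `<path>` regular polygon, stroke `#ff8800` → score (S664, F2133). Machine vertices: (156.132,105.317) → (158.453,62.211) → (129.613,30.090) → (86.507,27.769) → (54.386,56.609) → (52.065,99.715) → (80.905,131.836) → (124.011,134.157) → (156.132,105.317). Closed: final G1 returns to the first vertex.

**Shape 2** — `<polyline>` line segment, stroke `#ff8800` → score (S664, F2133). Machine vertices: (70.009,60.756) → (151.834,84.187). Open path.

**Shape 3** — `<line>` line segment, stroke `#ff8800` → score (S664, F2133). Machine vertices: (24.174,45.126) → (141.445,58.581). Open path.

(bCNC post)
(Date: synthetic)
G21
G90
G0 X156.132 Y105.317
M3 S664
G1 X158.453 Y62.211 F2133
G1 X129.613 Y30.090
G1 X86.507 Y27.769
G1 X54.386 Y56.609
G1 X52.065 Y99.715
G1 X80.905 Y131.836
G1 X124.011 Y134.157
G1 X156.132 Y105.317
M5
G0 X70.009 Y60.756
M3 S664
G1 X151.834 Y84.187 F2133
M5
G0 X24.174 Y45.126
M3 S664
G1 X141.445 Y58.581 F2133
M5
G0 X0.000 Y0.000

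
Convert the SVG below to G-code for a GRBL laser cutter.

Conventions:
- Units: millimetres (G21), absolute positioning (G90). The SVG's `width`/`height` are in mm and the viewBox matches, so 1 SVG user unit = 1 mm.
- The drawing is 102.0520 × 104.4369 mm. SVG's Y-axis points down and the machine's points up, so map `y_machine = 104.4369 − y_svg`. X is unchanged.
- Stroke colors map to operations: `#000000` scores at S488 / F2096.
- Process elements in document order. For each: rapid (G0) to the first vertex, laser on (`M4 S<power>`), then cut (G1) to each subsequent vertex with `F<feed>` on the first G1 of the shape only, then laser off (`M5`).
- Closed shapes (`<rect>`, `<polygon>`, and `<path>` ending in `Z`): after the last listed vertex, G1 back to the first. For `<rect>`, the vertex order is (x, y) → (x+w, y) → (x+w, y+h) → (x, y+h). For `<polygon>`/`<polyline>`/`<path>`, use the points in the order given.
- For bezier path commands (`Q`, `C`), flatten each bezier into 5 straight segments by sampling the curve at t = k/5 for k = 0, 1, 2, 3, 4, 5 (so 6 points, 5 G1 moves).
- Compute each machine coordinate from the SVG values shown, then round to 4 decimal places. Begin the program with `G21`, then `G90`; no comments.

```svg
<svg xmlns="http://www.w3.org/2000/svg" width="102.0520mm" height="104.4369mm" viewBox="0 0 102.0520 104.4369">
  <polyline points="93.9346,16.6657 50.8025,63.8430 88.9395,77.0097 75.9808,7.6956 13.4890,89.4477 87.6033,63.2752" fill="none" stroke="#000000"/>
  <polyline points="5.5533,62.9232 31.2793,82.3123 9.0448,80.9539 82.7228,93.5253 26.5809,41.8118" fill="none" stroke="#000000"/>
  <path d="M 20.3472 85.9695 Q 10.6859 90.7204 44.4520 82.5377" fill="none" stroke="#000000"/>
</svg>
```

viewBox `0 0 102.0520 104.4369` with mm width/height → 1 unit = 1 mm. Flip: y_m = 104.4369 − y_svg.

**Shape 1** — `<polyline>` open polyline, stroke `#000000` → score (S488, F2096). Machine vertices: (93.9346,87.7712) → (50.8025,40.5939) → (88.9395,27.4272) → (75.9808,96.7413) → (13.4890,14.9892) → (87.6033,41.1617). Open path.

**Shape 2** — `<polyline>` open polyline, stroke `#000000` → score (S488, F2096). Machine vertices: (5.5533,41.5137) → (31.2793,22.1246) → (9.0448,23.4830) → (82.7228,10.9116) → (26.5809,62.6251). Open path.

**Shape 3** — `<path>` quadratic bezier, stroke `#000000` → score (S488, F2096). Control points (SVG): P0=(20.3472,85.9695), P1=(10.6859,90.7204), P2=(44.4520,82.5377); sampled at t=k/5. Machine vertices: (20.3472,18.4674) → (18.2198,17.0844) → (19.5665,16.7361) → (24.3875,17.4224) → (32.6827,19.1435) → (44.4520,21.8992). Open path.

G21
G90
G0 X93.9346 Y87.7712
M4 S488
G1 X50.8025 Y40.5939 F2096
G1 X88.9395 Y27.4272
G1 X75.9808 Y96.7413
G1 X13.4890 Y14.9892
G1 X87.6033 Y41.1617
M5
G0 X5.5533 Y41.5137
M4 S488
G1 X31.2793 Y22.1246 F2096
G1 X9.0448 Y23.4830
G1 X82.7228 Y10.9116
G1 X26.5809 Y62.6251
M5
G0 X20.3472 Y18.4674
M4 S488
G1 X18.2198 Y17.0844 F2096
G1 X19.5665 Y16.7361
G1 X24.3875 Y17.4224
G1 X32.6827 Y19.1435
G1 X44.4520 Y21.8992
M5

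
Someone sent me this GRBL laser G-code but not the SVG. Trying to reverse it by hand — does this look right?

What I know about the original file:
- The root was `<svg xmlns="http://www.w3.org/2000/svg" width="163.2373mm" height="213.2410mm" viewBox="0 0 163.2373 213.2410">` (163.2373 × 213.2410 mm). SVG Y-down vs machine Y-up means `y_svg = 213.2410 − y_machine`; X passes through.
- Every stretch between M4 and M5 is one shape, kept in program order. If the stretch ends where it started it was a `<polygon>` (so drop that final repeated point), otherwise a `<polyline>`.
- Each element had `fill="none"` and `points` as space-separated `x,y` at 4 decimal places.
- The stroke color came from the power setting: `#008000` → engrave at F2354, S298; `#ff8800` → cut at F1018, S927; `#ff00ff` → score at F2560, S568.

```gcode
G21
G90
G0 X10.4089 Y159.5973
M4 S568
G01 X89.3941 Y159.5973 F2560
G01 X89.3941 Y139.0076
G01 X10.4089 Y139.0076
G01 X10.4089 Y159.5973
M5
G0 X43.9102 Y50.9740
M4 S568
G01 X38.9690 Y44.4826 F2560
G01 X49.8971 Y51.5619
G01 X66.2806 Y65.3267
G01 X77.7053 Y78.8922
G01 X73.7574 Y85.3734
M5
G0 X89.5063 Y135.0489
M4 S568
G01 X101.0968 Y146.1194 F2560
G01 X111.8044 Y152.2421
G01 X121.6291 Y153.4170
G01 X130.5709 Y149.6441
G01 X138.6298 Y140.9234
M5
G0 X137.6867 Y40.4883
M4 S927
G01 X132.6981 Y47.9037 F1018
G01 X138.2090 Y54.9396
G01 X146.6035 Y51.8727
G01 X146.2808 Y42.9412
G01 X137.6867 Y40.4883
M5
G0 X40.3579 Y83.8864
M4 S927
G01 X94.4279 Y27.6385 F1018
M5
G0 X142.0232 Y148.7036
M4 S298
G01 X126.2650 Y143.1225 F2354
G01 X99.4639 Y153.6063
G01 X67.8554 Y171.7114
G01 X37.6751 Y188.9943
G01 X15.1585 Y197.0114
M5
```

<svg xmlns="http://www.w3.org/2000/svg" width="163.2373mm" height="213.2410mm" viewBox="0 0 163.2373 213.2410">
  <polygon points="10.4089,53.6437 89.3941,53.6437 89.3941,74.2334 10.4089,74.2334" fill="none" stroke="#ff00ff"/>
  <polyline points="43.9102,162.2670 38.9690,168.7584 49.8971,161.6791 66.2806,147.9143 77.7053,134.3488 73.7574,127.8676" fill="none" stroke="#ff00ff"/>
  <polyline points="89.5063,78.1921 101.0968,67.1216 111.8044,60.9989 121.6291,59.8240 130.5709,63.5969 138.6298,72.3176" fill="none" stroke="#ff00ff"/>
  <polygon points="137.6867,172.7527 132.6981,165.3373 138.2090,158.3014 146.6035,161.3683 146.2808,170.2998" fill="none" stroke="#ff8800"/>
  <polyline points="40.3579,129.3546 94.4279,185.6025" fill="none" stroke="#ff8800"/>
  <polyline points="142.0232,64.5374 126.2650,70.1185 99.4639,59.6347 67.8554,41.5296 37.6751,24.2467 15.1585,16.2296" fill="none" stroke="#008000"/>
</svg>

y_svg = 213.2410 − y_m.

[1] S568→`#ff00ff` (score); closed run; points: 10.4089,53.6437 89.3941,53.6437 89.3941,74.2334 10.4089,74.2334

[2] S568→`#ff00ff` (score); open run; points: 43.9102,162.2670 38.9690,168.7584 49.8971,161.6791 66.2806,147.9143 77.7053,134.3488 73.7574,127.8676

[3] S568→`#ff00ff` (score); open run; points: 89.5063,78.1921 101.0968,67.1216 111.8044,60.9989 121.6291,59.8240 130.5709,63.5969 138.6298,72.3176

[4] S927→`#ff8800` (cut); closed run; points: 137.6867,172.7527 132.6981,165.3373 138.2090,158.3014 146.6035,161.3683 146.2808,170.2998

[5] S927→`#ff8800` (cut); open run; points: 40.3579,129.3546 94.4279,185.6025

[6] S298→`#008000` (engrave); open run; points: 142.0232,64.5374 126.2650,70.1185 99.4639,59.6347 67.8554,41.5296 37.6751,24.2467 15.1585,16.2296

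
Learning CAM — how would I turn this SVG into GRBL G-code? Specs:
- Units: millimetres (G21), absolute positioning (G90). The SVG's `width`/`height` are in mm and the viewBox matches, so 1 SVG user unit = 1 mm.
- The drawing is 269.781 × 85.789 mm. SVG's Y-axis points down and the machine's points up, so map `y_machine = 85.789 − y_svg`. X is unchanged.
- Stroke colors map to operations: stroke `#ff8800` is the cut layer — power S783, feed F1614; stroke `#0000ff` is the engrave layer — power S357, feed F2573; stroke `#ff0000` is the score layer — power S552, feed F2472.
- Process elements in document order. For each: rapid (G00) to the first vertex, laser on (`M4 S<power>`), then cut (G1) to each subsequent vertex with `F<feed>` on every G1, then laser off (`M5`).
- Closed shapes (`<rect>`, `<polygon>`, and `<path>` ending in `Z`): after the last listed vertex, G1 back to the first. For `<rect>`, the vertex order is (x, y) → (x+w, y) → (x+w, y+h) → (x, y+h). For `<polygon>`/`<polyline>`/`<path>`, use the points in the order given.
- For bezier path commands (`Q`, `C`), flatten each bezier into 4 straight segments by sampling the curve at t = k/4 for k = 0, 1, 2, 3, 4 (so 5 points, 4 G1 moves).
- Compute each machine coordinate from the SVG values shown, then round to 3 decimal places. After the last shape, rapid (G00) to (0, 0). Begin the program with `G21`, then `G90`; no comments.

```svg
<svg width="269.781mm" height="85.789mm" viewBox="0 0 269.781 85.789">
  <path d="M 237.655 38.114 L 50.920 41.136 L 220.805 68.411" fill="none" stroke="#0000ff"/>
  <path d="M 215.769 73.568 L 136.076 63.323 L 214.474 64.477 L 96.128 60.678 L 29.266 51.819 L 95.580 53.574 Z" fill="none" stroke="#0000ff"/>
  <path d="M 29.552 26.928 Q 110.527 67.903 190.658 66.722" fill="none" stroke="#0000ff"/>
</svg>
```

G21
G90
G00 X237.655 Y47.675
M4 S357
G1 X50.920 Y44.653 F2573
G1 X220.805 Y17.378 F2573
M5
G00 X215.769 Y12.221
M4 S357
G1 X136.076 Y22.466 F2573
G1 X214.474 Y21.312 F2573
G1 X96.128 Y25.111 F2573
G1 X29.266 Y33.970 F2573
G1 X95.580 Y32.215 F2573
G1 X215.769 Y12.221 F2573
M5
G00 X29.552 Y58.861
M4 S357
G1 X69.987 Y41.008 F2573
G1 X110.316 Y28.425 F2573
G1 X150.540 Y21.111 F2573
G1 X190.658 Y19.067 F2573
M5
G00 X0.000 Y0.000

Since the viewBox matches the mm dimensions, user units are millimetres directly. The only transform is the Y-flip y_m = 85.789 − y_svg.

Shape 1 is a open polyline drawn with `<path>`. Its stroke #0000ff means engrave at S357, F2573. After flipping Y the toolpath is (237.655,47.675) → (50.920,44.653) → (220.805,17.378).

Shape 2 is a closed polygon drawn with `<path>`. Its stroke #0000ff means engrave at S357, F2573. After flipping Y the toolpath is (215.769,12.221) → (136.076,22.466) → (214.474,21.312) → (96.128,25.111) → (29.266,33.970) → (95.580,32.215) → (215.769,12.221), returning to the start.

Shape 3 is a quadratic bezier drawn with `<path>`. Its stroke #0000ff means engrave at S357, F2573. After flipping Y the toolpath is (29.552,58.861) → (69.987,41.008) → (110.316,28.425) → (150.540,21.111) → (190.658,19.067).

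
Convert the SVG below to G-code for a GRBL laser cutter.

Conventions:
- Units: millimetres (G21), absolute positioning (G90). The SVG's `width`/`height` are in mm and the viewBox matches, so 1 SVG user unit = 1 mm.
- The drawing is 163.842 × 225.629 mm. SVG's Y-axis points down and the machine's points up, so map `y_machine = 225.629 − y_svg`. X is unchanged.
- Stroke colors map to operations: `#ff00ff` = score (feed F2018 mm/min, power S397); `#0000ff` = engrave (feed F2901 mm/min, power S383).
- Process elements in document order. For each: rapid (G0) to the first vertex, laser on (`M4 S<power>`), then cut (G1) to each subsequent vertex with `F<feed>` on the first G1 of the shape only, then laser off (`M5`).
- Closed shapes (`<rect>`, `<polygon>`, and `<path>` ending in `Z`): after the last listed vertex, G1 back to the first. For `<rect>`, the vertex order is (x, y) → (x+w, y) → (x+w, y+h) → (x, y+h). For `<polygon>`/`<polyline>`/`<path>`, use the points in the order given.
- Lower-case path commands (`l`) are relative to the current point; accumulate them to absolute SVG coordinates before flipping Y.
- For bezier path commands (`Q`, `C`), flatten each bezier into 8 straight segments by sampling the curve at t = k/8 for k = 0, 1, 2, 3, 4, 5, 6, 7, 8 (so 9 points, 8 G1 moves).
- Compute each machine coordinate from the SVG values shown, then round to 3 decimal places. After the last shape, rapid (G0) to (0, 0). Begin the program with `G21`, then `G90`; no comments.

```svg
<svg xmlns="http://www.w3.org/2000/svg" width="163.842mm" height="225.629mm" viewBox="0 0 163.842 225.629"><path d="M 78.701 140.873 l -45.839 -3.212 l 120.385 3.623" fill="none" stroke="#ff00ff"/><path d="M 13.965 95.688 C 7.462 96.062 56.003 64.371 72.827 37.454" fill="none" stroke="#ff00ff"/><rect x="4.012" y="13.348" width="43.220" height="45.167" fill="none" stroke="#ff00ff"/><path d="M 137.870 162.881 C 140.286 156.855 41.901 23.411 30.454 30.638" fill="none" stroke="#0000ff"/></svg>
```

G21
G90
G0 X78.701 Y84.756
M4 S397
G1 X32.862 Y87.968 F2018
G1 X153.247 Y84.345
M5
G0 X13.965 Y129.941
M4 S397
G1 X13.937 Y131.232 F2018
G1 X18.053 Y135.097
G1 X25.296 Y141.105
G1 X34.648 Y148.824
G1 X45.095 Y157.822
G1 X55.618 Y167.668
G1 X65.201 Y177.929
G1 X72.827 Y188.175
M5
G0 X4.012 Y212.281
M4 S397
G1 X47.232 Y212.281 F2018
G1 X47.232 Y167.114
G1 X4.012 Y167.114
G1 X4.012 Y212.281
M5
G0 X137.870 Y62.748
M4 S383
G1 X134.418 Y70.457 F2901
G1 X123.715 Y86.969
G1 X107.963 Y109.144
G1 X89.361 Y133.839
G1 X70.109 Y157.913
G1 X52.407 Y178.224
G1 X38.455 Y191.631
G1 X30.454 Y194.991
M5
G0 X0.000 Y0.000

Since the viewBox matches the mm dimensions, user units are millimetres directly. The only transform is the Y-flip y_m = 225.629 − y_svg.

Shape 1 is a open polyline drawn with `<path>`. Its stroke #ff00ff means score at S397, F2018. After flipping Y the toolpath is (78.701,84.756) → (32.862,87.968) → (153.247,84.345).

Shape 2 is a cubic bezier drawn with `<path>`. Its stroke #ff00ff means score at S397, F2018. After flipping Y the toolpath is (13.965,129.941) → (13.937,131.232) → (18.053,135.097) → (25.296,141.105) → (34.648,148.824) → (45.095,157.822) → (55.618,167.668) → (65.201,177.929) → (72.827,188.175).

Shape 3 is a rectangle drawn with `<rect>`. Its stroke #ff00ff means score at S397, F2018. After flipping Y the toolpath is (4.012,212.281) → (47.232,212.281) → (47.232,167.114) → (4.012,167.114) → (4.012,212.281), returning to the start.

Shape 4 is a cubic bezier drawn with `<path>`. Its stroke #0000ff means engrave at S383, F2901. After flipping Y the toolpath is (137.870,62.748) → (134.418,70.457) → (123.715,86.969) → (107.963,109.144) → (89.361,133.839) → (70.109,157.913) → (52.407,178.224) → (38.455,191.631) → (30.454,194.991).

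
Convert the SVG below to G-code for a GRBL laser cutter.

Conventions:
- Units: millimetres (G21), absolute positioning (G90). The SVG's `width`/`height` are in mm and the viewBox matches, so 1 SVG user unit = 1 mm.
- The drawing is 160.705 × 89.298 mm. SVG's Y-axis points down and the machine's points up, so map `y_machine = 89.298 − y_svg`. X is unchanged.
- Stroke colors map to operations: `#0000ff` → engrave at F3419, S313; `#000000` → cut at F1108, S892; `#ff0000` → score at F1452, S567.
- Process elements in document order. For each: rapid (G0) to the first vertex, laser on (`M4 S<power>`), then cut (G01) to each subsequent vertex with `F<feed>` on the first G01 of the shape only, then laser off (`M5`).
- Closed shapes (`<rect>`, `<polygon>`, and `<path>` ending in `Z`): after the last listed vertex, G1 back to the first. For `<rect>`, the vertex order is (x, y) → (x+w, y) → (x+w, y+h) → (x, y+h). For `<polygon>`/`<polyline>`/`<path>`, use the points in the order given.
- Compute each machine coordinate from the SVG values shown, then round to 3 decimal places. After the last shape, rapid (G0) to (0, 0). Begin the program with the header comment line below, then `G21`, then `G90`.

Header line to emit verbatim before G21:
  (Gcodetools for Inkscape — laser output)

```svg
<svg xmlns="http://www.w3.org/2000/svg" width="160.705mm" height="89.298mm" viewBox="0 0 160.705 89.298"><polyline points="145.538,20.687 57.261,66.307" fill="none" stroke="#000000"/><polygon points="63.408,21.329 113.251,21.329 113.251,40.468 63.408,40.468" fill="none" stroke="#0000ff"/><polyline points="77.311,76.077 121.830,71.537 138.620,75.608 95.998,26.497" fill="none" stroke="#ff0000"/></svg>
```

(Gcodetools for Inkscape — laser output)
G21
G90
G0 X145.538 Y68.611
M4 S892
G01 X57.261 Y22.991 F1108
M5
G0 X63.408 Y67.969
M4 S313
G01 X113.251 Y67.969 F3419
G01 X113.251 Y48.830
G01 X63.408 Y48.830
G01 X63.408 Y67.969
M5
G0 X77.311 Y13.221
M4 S567
G01 X121.830 Y17.761 F1452
G01 X138.620 Y13.690
G01 X95.998 Y62.801
M5
G0 X0.000 Y0.000

1 u = 1 mm; y_m = 89.298 − y.

[1] `<polyline>` line segment, #000000→cut S892 F1108: (145.538,68.611) → (57.261,22.991)

[2] `<polygon>` rectangle, #0000ff→engrave S313 F3419: (63.408,67.969) → (113.251,67.969) → (113.251,48.830) → (63.408,48.830) → (63.408,67.969) (closed)

[3] `<polyline>` open polyline, #ff0000→score S567 F1452: (77.311,13.221) → (121.830,17.761) → (138.620,13.690) → (95.998,62.801)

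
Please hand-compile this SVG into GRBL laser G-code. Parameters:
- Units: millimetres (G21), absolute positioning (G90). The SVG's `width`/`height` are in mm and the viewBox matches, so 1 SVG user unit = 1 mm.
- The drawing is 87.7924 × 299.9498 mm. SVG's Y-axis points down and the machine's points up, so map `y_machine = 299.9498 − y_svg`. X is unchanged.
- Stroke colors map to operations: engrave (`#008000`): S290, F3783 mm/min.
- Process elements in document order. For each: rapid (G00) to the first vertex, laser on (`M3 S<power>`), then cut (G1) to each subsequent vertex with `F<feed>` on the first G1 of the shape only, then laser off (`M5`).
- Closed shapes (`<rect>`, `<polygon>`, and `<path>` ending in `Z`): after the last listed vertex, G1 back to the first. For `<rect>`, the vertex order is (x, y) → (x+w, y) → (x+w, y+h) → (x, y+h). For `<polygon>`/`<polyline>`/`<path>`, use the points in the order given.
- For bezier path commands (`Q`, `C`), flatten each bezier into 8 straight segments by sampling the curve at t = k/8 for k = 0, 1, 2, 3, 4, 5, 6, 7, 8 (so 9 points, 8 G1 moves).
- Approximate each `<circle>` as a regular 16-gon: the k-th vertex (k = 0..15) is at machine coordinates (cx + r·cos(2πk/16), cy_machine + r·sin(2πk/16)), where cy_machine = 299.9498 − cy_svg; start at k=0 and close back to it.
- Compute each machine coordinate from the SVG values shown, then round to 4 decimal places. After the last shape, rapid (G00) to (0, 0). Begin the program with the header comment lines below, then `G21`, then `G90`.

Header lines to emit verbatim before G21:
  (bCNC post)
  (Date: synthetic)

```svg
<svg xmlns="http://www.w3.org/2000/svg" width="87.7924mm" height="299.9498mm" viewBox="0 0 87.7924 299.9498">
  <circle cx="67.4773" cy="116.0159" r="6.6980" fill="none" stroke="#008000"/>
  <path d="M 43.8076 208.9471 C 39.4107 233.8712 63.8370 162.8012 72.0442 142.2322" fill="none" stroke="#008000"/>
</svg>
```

(bCNC post)
(Date: synthetic)
G21
G90
G00 X74.1753 Y183.9339
M3 S290
G1 X73.6654 Y186.4971 F3783
G1 X72.2135 Y188.6701
G1 X70.0405 Y190.1220
G1 X67.4773 Y190.6319
G1 X64.9141 Y190.1220
G1 X62.7411 Y188.6701
G1 X61.2892 Y186.4971
G1 X60.7793 Y183.9339
G1 X61.2892 Y181.3707
G1 X62.7411 Y179.1977
G1 X64.9141 Y177.7458
G1 X67.4773 Y177.2359
G1 X70.0405 Y177.7458
G1 X72.2135 Y179.1977
G1 X73.6654 Y181.3707
G1 X74.1753 Y183.9339
M5
G00 X43.8076 Y91.0027
M3 S290
G1 X43.4219 Y85.8698 F3783
G1 X45.2105 Y88.0195
G1 X48.6456 Y95.7353
G1 X53.1994 Y107.3002
G1 X58.3439 Y120.9977
G1 X63.5515 Y135.1109
G1 X68.2942 Y147.9231
G1 X72.0442 Y157.7176
M5
G00 X0.0000 Y0.0000

1 u = 1 mm; y_m = 299.9498 − y.

[1] `<circle>` circle, #008000→engrave S290 F3783: (74.1753,183.9339) → (73.6654,186.4971) → (72.2135,188.6701) → (70.0405,190.1220) → (67.4773,190.6319) → (64.9141,190.1220) → (62.7411,188.6701) → (61.2892,186.4971) → (60.7793,183.9339) → (61.2892,181.3707) → (62.7411,179.1977) → (64.9141,177.7458) → (67.4773,177.2359) → (70.0405,177.7458) → (72.2135,179.1977) → (73.6654,181.3707) → (74.1753,183.9339) (closed)

[2] `<path>` cubic bezier, #008000→engrave S290 F3783: (43.8076,91.0027) → (43.4219,85.8698) → (45.2105,88.0195) → (48.6456,95.7353) → (53.1994,107.3002) → (58.3439,120.9977) → (63.5515,135.1109) → (68.2942,147.9231) → (72.0442,157.7176)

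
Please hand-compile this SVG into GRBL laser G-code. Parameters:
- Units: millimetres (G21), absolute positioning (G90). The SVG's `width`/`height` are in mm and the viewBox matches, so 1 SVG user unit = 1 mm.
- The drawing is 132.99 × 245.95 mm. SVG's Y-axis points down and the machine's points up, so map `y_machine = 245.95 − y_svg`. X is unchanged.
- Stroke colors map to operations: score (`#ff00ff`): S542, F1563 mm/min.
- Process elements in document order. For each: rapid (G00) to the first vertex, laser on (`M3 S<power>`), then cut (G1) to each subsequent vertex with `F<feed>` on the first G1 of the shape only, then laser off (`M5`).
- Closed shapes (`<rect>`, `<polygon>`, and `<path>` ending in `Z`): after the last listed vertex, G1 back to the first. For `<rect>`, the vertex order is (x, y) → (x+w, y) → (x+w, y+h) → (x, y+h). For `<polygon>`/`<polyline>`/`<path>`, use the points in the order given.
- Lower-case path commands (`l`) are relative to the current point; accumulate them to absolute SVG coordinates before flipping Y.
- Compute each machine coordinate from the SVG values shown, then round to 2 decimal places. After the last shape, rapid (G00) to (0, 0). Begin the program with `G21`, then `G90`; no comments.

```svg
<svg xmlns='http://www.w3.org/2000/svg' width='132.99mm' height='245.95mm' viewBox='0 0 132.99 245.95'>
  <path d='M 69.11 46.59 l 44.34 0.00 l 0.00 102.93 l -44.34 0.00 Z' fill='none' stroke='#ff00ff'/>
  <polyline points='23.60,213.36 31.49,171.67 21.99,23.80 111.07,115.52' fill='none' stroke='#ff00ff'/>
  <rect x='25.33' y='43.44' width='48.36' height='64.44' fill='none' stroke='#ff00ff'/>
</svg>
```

viewBox `0 0 132.99 245.95` with mm width/height → 1 unit = 1 mm. Flip: y_m = 245.95 − y_svg.

**Shape 1** — `<path>` rectangle, stroke `#ff00ff` → score (S542, F1563). Machine vertices: (69.11,199.36) → (113.45,199.36) → (113.45,96.43) → (69.11,96.43) → (69.11,199.36). Closed: final G1 returns to the first vertex.

**Shape 2** — `<polyline>` open polyline, stroke `#ff00ff` → score (S542, F1563). Machine vertices: (23.60,32.59) → (31.49,74.28) → (21.99,222.15) → (111.07,130.43). Open path.

**Shape 3** — `<rect>` rectangle, stroke `#ff00ff` → score (S542, F1563). Machine vertices: (25.33,202.51) → (73.69,202.51) → (73.69,138.07) → (25.33,138.07) → (25.33,202.51). Closed: final G1 returns to the first vertex.

G21
G90
G00 X69.11 Y199.36
M3 S542
G1 X113.45 Y199.36 F1563
G1 X113.45 Y96.43
G1 X69.11 Y96.43
G1 X69.11 Y199.36
M5
G00 X23.60 Y32.59
M3 S542
G1 X31.49 Y74.28 F1563
G1 X21.99 Y222.15
G1 X111.07 Y130.43
M5
G00 X25.33 Y202.51
M3 S542
G1 X73.69 Y202.51 F1563
G1 X73.69 Y138.07
G1 X25.33 Y138.07
G1 X25.33 Y202.51
M5
G00 X0.00 Y0.00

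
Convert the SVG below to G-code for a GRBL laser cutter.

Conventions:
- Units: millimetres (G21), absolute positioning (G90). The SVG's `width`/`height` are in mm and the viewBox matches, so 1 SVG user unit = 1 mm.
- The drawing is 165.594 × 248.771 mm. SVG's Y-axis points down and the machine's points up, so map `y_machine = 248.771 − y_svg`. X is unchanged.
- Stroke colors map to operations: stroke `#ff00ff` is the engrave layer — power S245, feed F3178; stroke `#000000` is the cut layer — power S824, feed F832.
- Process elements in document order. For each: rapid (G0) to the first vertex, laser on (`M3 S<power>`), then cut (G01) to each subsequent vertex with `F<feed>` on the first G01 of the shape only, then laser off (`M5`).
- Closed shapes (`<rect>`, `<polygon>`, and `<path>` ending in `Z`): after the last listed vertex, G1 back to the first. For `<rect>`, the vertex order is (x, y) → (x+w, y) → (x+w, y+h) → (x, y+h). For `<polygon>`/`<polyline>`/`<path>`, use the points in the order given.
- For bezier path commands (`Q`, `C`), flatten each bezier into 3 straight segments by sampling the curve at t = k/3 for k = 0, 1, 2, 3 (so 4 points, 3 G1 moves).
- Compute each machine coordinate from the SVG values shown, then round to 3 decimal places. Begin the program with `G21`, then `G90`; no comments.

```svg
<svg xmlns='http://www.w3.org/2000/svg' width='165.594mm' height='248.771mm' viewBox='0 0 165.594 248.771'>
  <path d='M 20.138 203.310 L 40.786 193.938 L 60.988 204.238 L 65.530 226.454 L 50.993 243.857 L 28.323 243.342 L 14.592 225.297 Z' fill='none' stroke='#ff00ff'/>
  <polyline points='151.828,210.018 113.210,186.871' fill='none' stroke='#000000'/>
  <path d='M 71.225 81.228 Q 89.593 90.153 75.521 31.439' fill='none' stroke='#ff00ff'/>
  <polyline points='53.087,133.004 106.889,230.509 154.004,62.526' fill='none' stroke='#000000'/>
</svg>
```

Since the viewBox matches the mm dimensions, user units are millimetres directly. The only transform is the Y-flip y_m = 248.771 − y_svg.

Shape 1 is a regular polygon drawn with `<path>`. Its stroke #ff00ff means engrave at S245, F3178. After flipping Y the toolpath is (20.138,45.461) → (40.786,54.833) → (60.988,44.533) → (65.530,22.317) → (50.993,4.914) → (28.323,5.429) → (14.592,23.474) → (20.138,45.461), returning to the start.

Shape 2 is a line segment drawn with `<polyline>`. Its stroke #000000 means cut at S824, F832. After flipping Y the toolpath is (151.828,38.753) → (113.210,61.900).

Shape 3 is a quadratic bezier drawn with `<path>`. Its stroke #ff00ff means engrave at S245, F3178. After flipping Y the toolpath is (71.225,167.543) → (79.866,169.108) → (81.298,185.705) → (75.521,217.332).

Shape 4 is a open polyline drawn with `<polyline>`. Its stroke #000000 means cut at S824, F832. After flipping Y the toolpath is (53.087,115.767) → (106.889,18.262) → (154.004,186.245).

G21
G90
G0 X20.138 Y45.461
M3 S245
G01 X40.786 Y54.833 F3178
G01 X60.988 Y44.533
G01 X65.530 Y22.317
G01 X50.993 Y4.914
G01 X28.323 Y5.429
G01 X14.592 Y23.474
G01 X20.138 Y45.461
M5
G0 X151.828 Y38.753
M3 S824
G01 X113.210 Y61.900 F832
M5
G0 X71.225 Y167.543
M3 S245
G01 X79.866 Y169.108 F3178
G01 X81.298 Y185.705
G01 X75.521 Y217.332
M5
G0 X53.087 Y115.767
M3 S824
G01 X106.889 Y18.262 F832
G01 X154.004 Y186.245
M5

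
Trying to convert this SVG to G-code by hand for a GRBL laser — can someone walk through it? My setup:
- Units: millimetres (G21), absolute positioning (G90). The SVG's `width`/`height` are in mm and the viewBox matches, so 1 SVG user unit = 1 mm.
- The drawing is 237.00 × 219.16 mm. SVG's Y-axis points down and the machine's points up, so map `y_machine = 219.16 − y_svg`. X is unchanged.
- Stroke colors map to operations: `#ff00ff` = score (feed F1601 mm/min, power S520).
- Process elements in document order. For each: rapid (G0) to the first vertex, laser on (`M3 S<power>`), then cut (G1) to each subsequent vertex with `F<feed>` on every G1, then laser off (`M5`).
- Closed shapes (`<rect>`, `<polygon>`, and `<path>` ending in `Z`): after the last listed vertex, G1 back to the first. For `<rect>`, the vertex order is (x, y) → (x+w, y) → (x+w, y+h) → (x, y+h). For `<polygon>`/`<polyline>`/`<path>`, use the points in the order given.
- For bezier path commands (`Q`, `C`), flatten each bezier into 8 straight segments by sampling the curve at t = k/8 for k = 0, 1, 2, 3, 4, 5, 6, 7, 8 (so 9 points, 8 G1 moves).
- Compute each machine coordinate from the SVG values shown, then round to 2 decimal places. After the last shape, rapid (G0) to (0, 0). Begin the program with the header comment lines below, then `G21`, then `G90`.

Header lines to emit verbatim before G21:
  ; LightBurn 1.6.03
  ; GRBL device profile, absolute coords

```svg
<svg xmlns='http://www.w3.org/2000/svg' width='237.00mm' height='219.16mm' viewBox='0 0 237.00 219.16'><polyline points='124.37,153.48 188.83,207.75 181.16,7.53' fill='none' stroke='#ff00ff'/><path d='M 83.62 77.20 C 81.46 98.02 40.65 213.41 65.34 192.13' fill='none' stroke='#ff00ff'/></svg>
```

1 u = 1 mm; y_m = 219.16 − y.

[1] `<polyline>` open polyline, #ff00ff→score S520 F1601: (124.37,65.68) → (188.83,11.41) → (181.16,211.63)

[2] `<path>` cubic bezier, #ff00ff→score S520 F1601: (83.62,141.96) → (81.20,130.17) → (76.38,112.23) → (70.38,90.84) → (64.41,68.71) → (59.70,48.55) → (57.48,33.08) → (58.95,25.00) → (65.34,27.03)

; LightBurn 1.6.03
; GRBL device profile, absolute coords
G21
G90
G0 X124.37 Y65.68
M3 S520
G1 X188.83 Y11.41 F1601
G1 X181.16 Y211.63 F1601
M5
G0 X83.62 Y141.96
M3 S520
G1 X81.20 Y130.17 F1601
G1 X76.38 Y112.23 F1601
G1 X70.38 Y90.84 F1601
G1 X64.41 Y68.71 F1601
G1 X59.70 Y48.55 F1601
G1 X57.48 Y33.08 F1601
G1 X58.95 Y25.00 F1601
G1 X65.34 Y27.03 F1601
M5
G0 X0.00 Y0.00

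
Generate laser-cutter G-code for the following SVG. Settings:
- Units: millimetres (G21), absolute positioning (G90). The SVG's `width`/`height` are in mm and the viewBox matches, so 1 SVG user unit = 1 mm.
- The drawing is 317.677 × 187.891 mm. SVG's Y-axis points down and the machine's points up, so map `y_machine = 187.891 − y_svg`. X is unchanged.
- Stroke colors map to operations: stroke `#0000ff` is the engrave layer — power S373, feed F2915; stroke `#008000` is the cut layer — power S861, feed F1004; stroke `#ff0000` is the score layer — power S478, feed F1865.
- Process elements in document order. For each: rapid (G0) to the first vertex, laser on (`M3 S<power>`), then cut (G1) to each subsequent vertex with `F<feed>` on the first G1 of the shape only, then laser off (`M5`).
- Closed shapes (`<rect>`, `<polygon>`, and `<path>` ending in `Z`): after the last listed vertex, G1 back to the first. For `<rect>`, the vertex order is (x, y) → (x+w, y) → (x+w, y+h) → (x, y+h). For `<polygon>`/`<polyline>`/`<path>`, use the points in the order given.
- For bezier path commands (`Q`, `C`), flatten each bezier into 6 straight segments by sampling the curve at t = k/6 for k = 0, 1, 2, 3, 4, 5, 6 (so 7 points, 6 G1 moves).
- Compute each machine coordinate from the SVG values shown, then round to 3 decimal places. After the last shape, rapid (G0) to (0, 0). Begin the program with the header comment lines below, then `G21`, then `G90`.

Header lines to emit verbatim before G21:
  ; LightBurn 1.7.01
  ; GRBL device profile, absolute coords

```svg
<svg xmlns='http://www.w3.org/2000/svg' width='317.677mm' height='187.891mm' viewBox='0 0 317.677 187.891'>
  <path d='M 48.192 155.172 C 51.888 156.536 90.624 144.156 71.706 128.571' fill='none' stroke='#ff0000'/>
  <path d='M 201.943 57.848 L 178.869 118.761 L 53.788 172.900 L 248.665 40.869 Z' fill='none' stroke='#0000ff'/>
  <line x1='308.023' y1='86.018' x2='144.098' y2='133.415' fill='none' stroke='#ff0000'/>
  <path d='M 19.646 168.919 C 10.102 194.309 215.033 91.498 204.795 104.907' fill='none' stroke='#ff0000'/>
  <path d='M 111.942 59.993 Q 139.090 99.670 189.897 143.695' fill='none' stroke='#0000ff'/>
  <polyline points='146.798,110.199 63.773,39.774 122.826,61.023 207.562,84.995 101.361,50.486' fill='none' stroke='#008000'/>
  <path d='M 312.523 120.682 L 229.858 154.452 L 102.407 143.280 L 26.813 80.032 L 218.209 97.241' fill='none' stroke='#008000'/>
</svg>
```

; LightBurn 1.7.01
; GRBL device profile, absolute coords
G21
G90
G0 X48.192 Y32.719
M3 S478
G1 X52.531 Y33.134 F1865
G1 X60.135 Y35.546
G1 X68.429 Y39.664
G1 X74.839 Y45.194
G1 X76.790 Y51.843
G1 X71.706 Y59.320
M5
G0 X201.943 Y130.043
M3 S373
G1 X178.869 Y69.130 F2915
G1 X53.788 Y14.991
G1 X248.665 Y147.022
G1 X201.943 Y130.043
M5
G0 X308.023 Y101.873
M3 S478
G1 X144.098 Y54.476 F1865
M5
G0 X19.646 Y18.972
M3 S478
G1 X30.758 Y15.829 F1865
G1 X65.681 Y27.263
G1 X112.481 Y46.485
G1 X159.223 Y66.706
G1 X193.972 Y81.135
G1 X204.795 Y82.984
M5
G0 X111.942 Y127.898
M3 S373
G1 X121.649 Y114.552 F2915
G1 X132.669 Y100.964
G1 X145.005 Y87.134
G1 X158.654 Y73.063
G1 X173.619 Y58.750
G1 X189.897 Y44.196
M5
G0 X146.798 Y77.692
M3 S861
G1 X63.773 Y148.117 F1004
G1 X122.826 Y126.868
G1 X207.562 Y102.896
G1 X101.361 Y137.405
M5
G0 X312.523 Y67.209
M3 S861
G1 X229.858 Y33.439 F1004
G1 X102.407 Y44.611
G1 X26.813 Y107.859
G1 X218.209 Y90.650
M5
G0 X0.000 Y0.000

1 u = 1 mm; y_m = 187.891 − y.

[1] `<path>` cubic bezier, #ff0000→score S478 F1865: (48.192,32.719) → (52.531,33.134) → (60.135,35.546) → (68.429,39.664) → (74.839,45.194) → (76.790,51.843) → (71.706,59.320)

[2] `<path>` closed polygon, #0000ff→engrave S373 F2915: (201.943,130.043) → (178.869,69.130) → (53.788,14.991) → (248.665,147.022) → (201.943,130.043) (closed)

[3] `<line>` line segment, #ff0000→score S478 F1865: (308.023,101.873) → (144.098,54.476)

[4] `<path>` cubic bezier, #ff0000→score S478 F1865: (19.646,18.972) → (30.758,15.829) → (65.681,27.263) → (112.481,46.485) → (159.223,66.706) → (193.972,81.135) → (204.795,82.984)

[5] `<path>` quadratic bezier, #0000ff→engrave S373 F2915: (111.942,127.898) → (121.649,114.552) → (132.669,100.964) → (145.005,87.134) → (158.654,73.063) → (173.619,58.750) → (189.897,44.196)

[6] `<polyline>` open polyline, #008000→cut S861 F1004: (146.798,77.692) → (63.773,148.117) → (122.826,126.868) → (207.562,102.896) → (101.361,137.405)

[7] `<path>` open polyline, #008000→cut S861 F1004: (312.523,67.209) → (229.858,33.439) → (102.407,44.611) → (26.813,107.859) → (218.209,90.650)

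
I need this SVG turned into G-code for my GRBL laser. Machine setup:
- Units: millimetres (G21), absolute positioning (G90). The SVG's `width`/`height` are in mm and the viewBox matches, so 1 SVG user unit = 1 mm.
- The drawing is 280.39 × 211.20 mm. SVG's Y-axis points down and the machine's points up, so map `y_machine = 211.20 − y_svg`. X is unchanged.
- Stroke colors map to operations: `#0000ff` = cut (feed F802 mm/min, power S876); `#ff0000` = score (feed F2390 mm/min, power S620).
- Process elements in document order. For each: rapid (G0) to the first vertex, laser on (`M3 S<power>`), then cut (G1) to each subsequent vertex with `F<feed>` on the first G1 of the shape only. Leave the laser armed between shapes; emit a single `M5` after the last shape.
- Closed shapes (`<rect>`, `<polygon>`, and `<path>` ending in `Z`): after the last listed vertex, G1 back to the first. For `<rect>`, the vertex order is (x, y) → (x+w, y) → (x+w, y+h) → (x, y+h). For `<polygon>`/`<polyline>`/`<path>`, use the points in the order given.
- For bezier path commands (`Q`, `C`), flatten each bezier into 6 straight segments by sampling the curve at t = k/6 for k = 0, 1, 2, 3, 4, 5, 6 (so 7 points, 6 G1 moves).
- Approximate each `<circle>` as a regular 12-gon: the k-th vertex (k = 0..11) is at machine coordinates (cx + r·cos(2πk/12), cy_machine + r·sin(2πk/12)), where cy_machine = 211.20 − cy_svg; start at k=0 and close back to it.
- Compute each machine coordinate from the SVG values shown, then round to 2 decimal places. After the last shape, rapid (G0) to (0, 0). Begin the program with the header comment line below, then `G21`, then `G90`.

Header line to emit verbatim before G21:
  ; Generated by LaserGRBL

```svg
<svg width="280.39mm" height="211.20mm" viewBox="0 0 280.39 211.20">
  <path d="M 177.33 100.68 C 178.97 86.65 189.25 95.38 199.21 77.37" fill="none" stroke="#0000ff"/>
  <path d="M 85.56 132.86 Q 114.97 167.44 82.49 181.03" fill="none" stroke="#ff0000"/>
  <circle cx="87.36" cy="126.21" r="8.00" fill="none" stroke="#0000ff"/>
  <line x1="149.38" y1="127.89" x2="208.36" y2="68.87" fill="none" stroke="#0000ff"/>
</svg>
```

; Generated by LaserGRBL
G21
G90
G0 X177.33 Y110.52
M3 S876
G1 X178.83 Y115.87 F802
G1 X181.52 Y118.80
G1 X185.15 Y120.68
G1 X189.48 Y122.90
G1 X194.24 Y126.82
G1 X199.21 Y133.83
G0 X85.56 Y78.34
M3 S620
G1 X93.64 Y67.40 F2390
G1 X98.29 Y57.62
G1 X99.50 Y49.01
G1 X97.27 Y41.56
G1 X91.60 Y35.28
G1 X82.49 Y30.17
G0 X95.36 Y84.99
M3 S876
G1 X94.29 Y88.99 F802
G1 X91.36 Y91.92
G1 X87.36 Y92.99
G1 X83.36 Y91.92
G1 X80.43 Y88.99
G1 X79.36 Y84.99
G1 X80.43 Y80.99
G1 X83.36 Y78.06
G1 X87.36 Y76.99
G1 X91.36 Y78.06
G1 X94.29 Y80.99
G1 X95.36 Y84.99
G0 X149.38 Y83.31
M3 S876
G1 X208.36 Y142.33 F802
M5
G0 X0.00 Y0.00

viewBox `0 0 280.39 211.20` with mm width/height → 1 unit = 1 mm. Flip: y_m = 211.20 − y_svg.

**Shape 1** — `<path>` cubic bezier, stroke `#0000ff` → cut (S876, F802). Control points (SVG): P0=(177.33,100.68), P1=(178.97,86.65), P2=(189.25,95.38), P3=(199.21,77.37); sampled at t=k/6. Machine vertices: (177.33,110.52) → (178.83,115.87) → (181.52,118.80) → (185.15,120.68) → (189.48,122.90) → (194.24,126.82) → (199.21,133.83). Open path.

**Shape 2** — `<path>` quadratic bezier, stroke `#ff0000` → score (S620, F2390). Control points (SVG): P0=(85.56,132.86), P1=(114.97,167.44), P2=(82.49,181.03); sampled at t=k/6. Machine vertices: (85.56,78.34) → (93.64,67.40) → (98.29,57.62) → (99.50,49.01) → (97.27,41.56) → (91.60,35.28) → (82.49,30.17). Open path.

**Shape 3** — `<circle>` circle, stroke `#0000ff` → cut (S876, F802). Machine vertices: (95.36,84.99) → (94.29,88.99) → (91.36,91.92) → (87.36,92.99) → (83.36,91.92) → (80.43,88.99) → (79.36,84.99) → (80.43,80.99) → (83.36,78.06) → (87.36,76.99) → (91.36,78.06) → (94.29,80.99) → (95.36,84.99). Closed: final G1 returns to the first vertex.

**Shape 4** — `<line>` line segment, stroke `#0000ff` → cut (S876, F802). Machine vertices: (149.38,83.31) → (208.36,142.33). Open path.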